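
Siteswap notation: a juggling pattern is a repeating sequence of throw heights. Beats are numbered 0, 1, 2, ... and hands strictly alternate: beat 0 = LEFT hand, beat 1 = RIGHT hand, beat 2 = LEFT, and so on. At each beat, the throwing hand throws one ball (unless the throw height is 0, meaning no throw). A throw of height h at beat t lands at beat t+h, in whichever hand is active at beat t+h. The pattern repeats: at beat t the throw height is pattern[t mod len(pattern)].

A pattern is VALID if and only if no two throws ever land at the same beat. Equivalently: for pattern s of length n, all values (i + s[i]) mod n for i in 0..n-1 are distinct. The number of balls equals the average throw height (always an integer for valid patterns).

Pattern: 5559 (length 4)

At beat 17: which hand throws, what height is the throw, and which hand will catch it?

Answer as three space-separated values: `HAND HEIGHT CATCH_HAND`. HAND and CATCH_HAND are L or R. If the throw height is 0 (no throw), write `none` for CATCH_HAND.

Answer: R 5 L

Derivation:
Beat 17: 17 mod 2 = 1, so hand = R
Throw height = pattern[17 mod 4] = pattern[1] = 5
Lands at beat 17+5=22, 22 mod 2 = 0, so catch hand = L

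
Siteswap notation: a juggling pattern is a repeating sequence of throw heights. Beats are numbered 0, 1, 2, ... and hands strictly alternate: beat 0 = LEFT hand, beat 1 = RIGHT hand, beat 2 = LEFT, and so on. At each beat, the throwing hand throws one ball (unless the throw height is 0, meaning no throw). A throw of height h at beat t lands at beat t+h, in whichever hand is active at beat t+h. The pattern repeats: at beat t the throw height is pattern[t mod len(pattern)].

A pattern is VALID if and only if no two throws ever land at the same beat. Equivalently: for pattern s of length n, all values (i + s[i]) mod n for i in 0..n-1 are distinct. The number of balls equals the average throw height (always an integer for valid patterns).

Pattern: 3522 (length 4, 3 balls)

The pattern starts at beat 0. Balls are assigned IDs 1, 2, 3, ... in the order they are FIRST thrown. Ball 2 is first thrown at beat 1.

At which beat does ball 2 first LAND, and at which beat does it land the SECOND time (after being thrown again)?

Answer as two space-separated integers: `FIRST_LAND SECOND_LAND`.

Answer: 6 8

Derivation:
Beat 0 (L): throw ball1 h=3 -> lands@3:R; in-air after throw: [b1@3:R]
Beat 1 (R): throw ball2 h=5 -> lands@6:L; in-air after throw: [b1@3:R b2@6:L]
Beat 2 (L): throw ball3 h=2 -> lands@4:L; in-air after throw: [b1@3:R b3@4:L b2@6:L]
Beat 3 (R): throw ball1 h=2 -> lands@5:R; in-air after throw: [b3@4:L b1@5:R b2@6:L]
Beat 4 (L): throw ball3 h=3 -> lands@7:R; in-air after throw: [b1@5:R b2@6:L b3@7:R]
Beat 5 (R): throw ball1 h=5 -> lands@10:L; in-air after throw: [b2@6:L b3@7:R b1@10:L]
Beat 6 (L): throw ball2 h=2 -> lands@8:L; in-air after throw: [b3@7:R b2@8:L b1@10:L]
Beat 7 (R): throw ball3 h=2 -> lands@9:R; in-air after throw: [b2@8:L b3@9:R b1@10:L]
Beat 8 (L): throw ball2 h=3 -> lands@11:R; in-air after throw: [b3@9:R b1@10:L b2@11:R]
Ball 2: thrown@1 h=5 -> first land @6; rethrown@6 h=2 -> second land @8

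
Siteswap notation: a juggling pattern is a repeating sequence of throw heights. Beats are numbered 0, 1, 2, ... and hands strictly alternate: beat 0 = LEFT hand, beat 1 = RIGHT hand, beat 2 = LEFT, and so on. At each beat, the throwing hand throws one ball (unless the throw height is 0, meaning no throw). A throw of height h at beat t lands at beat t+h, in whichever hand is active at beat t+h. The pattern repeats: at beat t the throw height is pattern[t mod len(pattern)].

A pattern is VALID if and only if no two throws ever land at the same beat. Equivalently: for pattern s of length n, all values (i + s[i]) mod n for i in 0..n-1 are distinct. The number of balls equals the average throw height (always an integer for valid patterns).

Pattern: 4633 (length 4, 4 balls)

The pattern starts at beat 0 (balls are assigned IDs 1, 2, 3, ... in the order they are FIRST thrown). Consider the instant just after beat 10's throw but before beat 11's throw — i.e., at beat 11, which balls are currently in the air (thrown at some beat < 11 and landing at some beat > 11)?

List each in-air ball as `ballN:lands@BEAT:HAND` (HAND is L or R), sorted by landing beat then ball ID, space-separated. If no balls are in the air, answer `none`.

Beat 0 (L): throw ball1 h=4 -> lands@4:L; in-air after throw: [b1@4:L]
Beat 1 (R): throw ball2 h=6 -> lands@7:R; in-air after throw: [b1@4:L b2@7:R]
Beat 2 (L): throw ball3 h=3 -> lands@5:R; in-air after throw: [b1@4:L b3@5:R b2@7:R]
Beat 3 (R): throw ball4 h=3 -> lands@6:L; in-air after throw: [b1@4:L b3@5:R b4@6:L b2@7:R]
Beat 4 (L): throw ball1 h=4 -> lands@8:L; in-air after throw: [b3@5:R b4@6:L b2@7:R b1@8:L]
Beat 5 (R): throw ball3 h=6 -> lands@11:R; in-air after throw: [b4@6:L b2@7:R b1@8:L b3@11:R]
Beat 6 (L): throw ball4 h=3 -> lands@9:R; in-air after throw: [b2@7:R b1@8:L b4@9:R b3@11:R]
Beat 7 (R): throw ball2 h=3 -> lands@10:L; in-air after throw: [b1@8:L b4@9:R b2@10:L b3@11:R]
Beat 8 (L): throw ball1 h=4 -> lands@12:L; in-air after throw: [b4@9:R b2@10:L b3@11:R b1@12:L]
Beat 9 (R): throw ball4 h=6 -> lands@15:R; in-air after throw: [b2@10:L b3@11:R b1@12:L b4@15:R]
Beat 10 (L): throw ball2 h=3 -> lands@13:R; in-air after throw: [b3@11:R b1@12:L b2@13:R b4@15:R]
Beat 11 (R): throw ball3 h=3 -> lands@14:L; in-air after throw: [b1@12:L b2@13:R b3@14:L b4@15:R]

Answer: ball1:lands@12:L ball2:lands@13:R ball4:lands@15:R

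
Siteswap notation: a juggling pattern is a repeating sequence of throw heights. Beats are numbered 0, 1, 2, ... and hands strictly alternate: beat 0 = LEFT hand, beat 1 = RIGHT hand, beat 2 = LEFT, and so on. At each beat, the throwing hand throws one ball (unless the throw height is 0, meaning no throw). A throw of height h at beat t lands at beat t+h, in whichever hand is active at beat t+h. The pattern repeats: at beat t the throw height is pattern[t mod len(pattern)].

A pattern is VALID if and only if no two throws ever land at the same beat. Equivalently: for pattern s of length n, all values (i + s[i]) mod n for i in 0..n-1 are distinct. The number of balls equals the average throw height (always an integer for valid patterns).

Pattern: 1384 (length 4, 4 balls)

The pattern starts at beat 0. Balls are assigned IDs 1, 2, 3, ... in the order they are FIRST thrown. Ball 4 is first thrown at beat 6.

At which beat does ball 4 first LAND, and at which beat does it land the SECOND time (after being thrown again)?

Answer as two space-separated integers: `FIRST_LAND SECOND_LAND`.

Beat 0 (L): throw ball1 h=1 -> lands@1:R; in-air after throw: [b1@1:R]
Beat 1 (R): throw ball1 h=3 -> lands@4:L; in-air after throw: [b1@4:L]
Beat 2 (L): throw ball2 h=8 -> lands@10:L; in-air after throw: [b1@4:L b2@10:L]
Beat 3 (R): throw ball3 h=4 -> lands@7:R; in-air after throw: [b1@4:L b3@7:R b2@10:L]
Beat 4 (L): throw ball1 h=1 -> lands@5:R; in-air after throw: [b1@5:R b3@7:R b2@10:L]
Beat 5 (R): throw ball1 h=3 -> lands@8:L; in-air after throw: [b3@7:R b1@8:L b2@10:L]
Beat 6 (L): throw ball4 h=8 -> lands@14:L; in-air after throw: [b3@7:R b1@8:L b2@10:L b4@14:L]
Beat 7 (R): throw ball3 h=4 -> lands@11:R; in-air after throw: [b1@8:L b2@10:L b3@11:R b4@14:L]
Beat 8 (L): throw ball1 h=1 -> lands@9:R; in-air after throw: [b1@9:R b2@10:L b3@11:R b4@14:L]
Beat 9 (R): throw ball1 h=3 -> lands@12:L; in-air after throw: [b2@10:L b3@11:R b1@12:L b4@14:L]
Beat 10 (L): throw ball2 h=8 -> lands@18:L; in-air after throw: [b3@11:R b1@12:L b4@14:L b2@18:L]
Beat 11 (R): throw ball3 h=4 -> lands@15:R; in-air after throw: [b1@12:L b4@14:L b3@15:R b2@18:L]
Beat 12 (L): throw ball1 h=1 -> lands@13:R; in-air after throw: [b1@13:R b4@14:L b3@15:R b2@18:L]
Beat 13 (R): throw ball1 h=3 -> lands@16:L; in-air after throw: [b4@14:L b3@15:R b1@16:L b2@18:L]
Beat 14 (L): throw ball4 h=8 -> lands@22:L; in-air after throw: [b3@15:R b1@16:L b2@18:L b4@22:L]
Beat 15 (R): throw ball3 h=4 -> lands@19:R; in-air after throw: [b1@16:L b2@18:L b3@19:R b4@22:L]
Beat 16 (L): throw ball1 h=1 -> lands@17:R; in-air after throw: [b1@17:R b2@18:L b3@19:R b4@22:L]
Beat 17 (R): throw ball1 h=3 -> lands@20:L; in-air after throw: [b2@18:L b3@19:R b1@20:L b4@22:L]
Beat 18 (L): throw ball2 h=8 -> lands@26:L; in-air after throw: [b3@19:R b1@20:L b4@22:L b2@26:L]
Beat 19 (R): throw ball3 h=4 -> lands@23:R; in-air after throw: [b1@20:L b4@22:L b3@23:R b2@26:L]
Beat 20 (L): throw ball1 h=1 -> lands@21:R; in-air after throw: [b1@21:R b4@22:L b3@23:R b2@26:L]
Beat 21 (R): throw ball1 h=3 -> lands@24:L; in-air after throw: [b4@22:L b3@23:R b1@24:L b2@26:L]
Beat 22 (L): throw ball4 h=8 -> lands@30:L; in-air after throw: [b3@23:R b1@24:L b2@26:L b4@30:L]
Ball 4: thrown@6 h=8 -> first land @14; rethrown@14 h=8 -> second land @22

Answer: 14 22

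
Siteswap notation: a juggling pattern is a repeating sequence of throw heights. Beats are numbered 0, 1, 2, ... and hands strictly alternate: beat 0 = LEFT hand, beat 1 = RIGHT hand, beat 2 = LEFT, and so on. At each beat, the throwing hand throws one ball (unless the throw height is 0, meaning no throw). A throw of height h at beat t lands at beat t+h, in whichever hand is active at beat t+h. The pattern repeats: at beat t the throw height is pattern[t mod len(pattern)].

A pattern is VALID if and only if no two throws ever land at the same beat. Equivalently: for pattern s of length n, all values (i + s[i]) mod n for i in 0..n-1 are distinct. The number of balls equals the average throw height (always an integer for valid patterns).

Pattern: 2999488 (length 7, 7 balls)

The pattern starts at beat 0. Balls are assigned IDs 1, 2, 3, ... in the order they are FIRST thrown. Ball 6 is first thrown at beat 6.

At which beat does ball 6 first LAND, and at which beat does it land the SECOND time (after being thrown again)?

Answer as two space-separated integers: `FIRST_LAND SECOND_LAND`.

Answer: 14 16

Derivation:
Beat 0 (L): throw ball1 h=2 -> lands@2:L; in-air after throw: [b1@2:L]
Beat 1 (R): throw ball2 h=9 -> lands@10:L; in-air after throw: [b1@2:L b2@10:L]
Beat 2 (L): throw ball1 h=9 -> lands@11:R; in-air after throw: [b2@10:L b1@11:R]
Beat 3 (R): throw ball3 h=9 -> lands@12:L; in-air after throw: [b2@10:L b1@11:R b3@12:L]
Beat 4 (L): throw ball4 h=4 -> lands@8:L; in-air after throw: [b4@8:L b2@10:L b1@11:R b3@12:L]
Beat 5 (R): throw ball5 h=8 -> lands@13:R; in-air after throw: [b4@8:L b2@10:L b1@11:R b3@12:L b5@13:R]
Beat 6 (L): throw ball6 h=8 -> lands@14:L; in-air after throw: [b4@8:L b2@10:L b1@11:R b3@12:L b5@13:R b6@14:L]
Beat 7 (R): throw ball7 h=2 -> lands@9:R; in-air after throw: [b4@8:L b7@9:R b2@10:L b1@11:R b3@12:L b5@13:R b6@14:L]
Beat 8 (L): throw ball4 h=9 -> lands@17:R; in-air after throw: [b7@9:R b2@10:L b1@11:R b3@12:L b5@13:R b6@14:L b4@17:R]
Beat 9 (R): throw ball7 h=9 -> lands@18:L; in-air after throw: [b2@10:L b1@11:R b3@12:L b5@13:R b6@14:L b4@17:R b7@18:L]
Beat 10 (L): throw ball2 h=9 -> lands@19:R; in-air after throw: [b1@11:R b3@12:L b5@13:R b6@14:L b4@17:R b7@18:L b2@19:R]
Beat 11 (R): throw ball1 h=4 -> lands@15:R; in-air after throw: [b3@12:L b5@13:R b6@14:L b1@15:R b4@17:R b7@18:L b2@19:R]
Beat 12 (L): throw ball3 h=8 -> lands@20:L; in-air after throw: [b5@13:R b6@14:L b1@15:R b4@17:R b7@18:L b2@19:R b3@20:L]
Beat 13 (R): throw ball5 h=8 -> lands@21:R; in-air after throw: [b6@14:L b1@15:R b4@17:R b7@18:L b2@19:R b3@20:L b5@21:R]
Beat 14 (L): throw ball6 h=2 -> lands@16:L; in-air after throw: [b1@15:R b6@16:L b4@17:R b7@18:L b2@19:R b3@20:L b5@21:R]
Beat 15 (R): throw ball1 h=9 -> lands@24:L; in-air after throw: [b6@16:L b4@17:R b7@18:L b2@19:R b3@20:L b5@21:R b1@24:L]
Beat 16 (L): throw ball6 h=9 -> lands@25:R; in-air after throw: [b4@17:R b7@18:L b2@19:R b3@20:L b5@21:R b1@24:L b6@25:R]
Ball 6: thrown@6 h=8 -> first land @14; rethrown@14 h=2 -> second land @16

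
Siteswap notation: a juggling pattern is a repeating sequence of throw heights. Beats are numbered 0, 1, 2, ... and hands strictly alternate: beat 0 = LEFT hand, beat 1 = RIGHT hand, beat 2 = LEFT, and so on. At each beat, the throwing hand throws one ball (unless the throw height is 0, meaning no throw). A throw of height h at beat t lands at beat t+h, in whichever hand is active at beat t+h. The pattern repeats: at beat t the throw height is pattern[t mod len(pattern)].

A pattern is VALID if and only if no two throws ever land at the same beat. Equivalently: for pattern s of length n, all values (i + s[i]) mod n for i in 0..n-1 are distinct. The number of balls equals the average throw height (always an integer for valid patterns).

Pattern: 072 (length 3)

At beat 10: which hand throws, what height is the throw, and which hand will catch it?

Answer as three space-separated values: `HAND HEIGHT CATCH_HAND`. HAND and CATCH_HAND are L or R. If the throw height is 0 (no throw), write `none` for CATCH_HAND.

Answer: L 7 R

Derivation:
Beat 10: 10 mod 2 = 0, so hand = L
Throw height = pattern[10 mod 3] = pattern[1] = 7
Lands at beat 10+7=17, 17 mod 2 = 1, so catch hand = R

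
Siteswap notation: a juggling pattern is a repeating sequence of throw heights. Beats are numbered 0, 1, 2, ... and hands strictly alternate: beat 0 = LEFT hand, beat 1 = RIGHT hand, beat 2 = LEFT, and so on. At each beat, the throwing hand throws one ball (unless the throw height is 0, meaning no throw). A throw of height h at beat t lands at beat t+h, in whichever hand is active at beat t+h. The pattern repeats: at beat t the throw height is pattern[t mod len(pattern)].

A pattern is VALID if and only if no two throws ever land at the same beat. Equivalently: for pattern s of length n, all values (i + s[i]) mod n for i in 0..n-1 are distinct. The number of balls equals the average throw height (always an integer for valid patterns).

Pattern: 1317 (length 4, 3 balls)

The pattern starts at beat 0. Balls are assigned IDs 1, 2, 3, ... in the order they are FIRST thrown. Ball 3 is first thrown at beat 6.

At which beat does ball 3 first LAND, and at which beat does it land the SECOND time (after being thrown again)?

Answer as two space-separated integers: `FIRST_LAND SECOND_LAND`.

Beat 0 (L): throw ball1 h=1 -> lands@1:R; in-air after throw: [b1@1:R]
Beat 1 (R): throw ball1 h=3 -> lands@4:L; in-air after throw: [b1@4:L]
Beat 2 (L): throw ball2 h=1 -> lands@3:R; in-air after throw: [b2@3:R b1@4:L]
Beat 3 (R): throw ball2 h=7 -> lands@10:L; in-air after throw: [b1@4:L b2@10:L]
Beat 4 (L): throw ball1 h=1 -> lands@5:R; in-air after throw: [b1@5:R b2@10:L]
Beat 5 (R): throw ball1 h=3 -> lands@8:L; in-air after throw: [b1@8:L b2@10:L]
Beat 6 (L): throw ball3 h=1 -> lands@7:R; in-air after throw: [b3@7:R b1@8:L b2@10:L]
Beat 7 (R): throw ball3 h=7 -> lands@14:L; in-air after throw: [b1@8:L b2@10:L b3@14:L]
Beat 8 (L): throw ball1 h=1 -> lands@9:R; in-air after throw: [b1@9:R b2@10:L b3@14:L]
Beat 9 (R): throw ball1 h=3 -> lands@12:L; in-air after throw: [b2@10:L b1@12:L b3@14:L]
Beat 10 (L): throw ball2 h=1 -> lands@11:R; in-air after throw: [b2@11:R b1@12:L b3@14:L]
Beat 11 (R): throw ball2 h=7 -> lands@18:L; in-air after throw: [b1@12:L b3@14:L b2@18:L]
Beat 12 (L): throw ball1 h=1 -> lands@13:R; in-air after throw: [b1@13:R b3@14:L b2@18:L]
Ball 3: thrown@6 h=1 -> first land @7; rethrown@7 h=7 -> second land @14

Answer: 7 14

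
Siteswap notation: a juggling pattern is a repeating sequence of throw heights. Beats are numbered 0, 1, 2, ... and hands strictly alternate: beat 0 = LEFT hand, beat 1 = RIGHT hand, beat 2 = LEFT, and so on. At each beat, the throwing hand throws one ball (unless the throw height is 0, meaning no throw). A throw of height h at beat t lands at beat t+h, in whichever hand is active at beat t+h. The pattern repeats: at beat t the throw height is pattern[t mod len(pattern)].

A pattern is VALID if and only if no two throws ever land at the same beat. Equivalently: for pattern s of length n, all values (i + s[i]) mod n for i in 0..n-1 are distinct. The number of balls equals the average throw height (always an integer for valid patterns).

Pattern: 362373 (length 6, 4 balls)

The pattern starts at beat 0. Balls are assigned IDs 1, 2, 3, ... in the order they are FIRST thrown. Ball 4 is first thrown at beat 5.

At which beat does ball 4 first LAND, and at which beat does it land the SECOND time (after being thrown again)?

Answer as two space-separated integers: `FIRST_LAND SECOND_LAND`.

Beat 0 (L): throw ball1 h=3 -> lands@3:R; in-air after throw: [b1@3:R]
Beat 1 (R): throw ball2 h=6 -> lands@7:R; in-air after throw: [b1@3:R b2@7:R]
Beat 2 (L): throw ball3 h=2 -> lands@4:L; in-air after throw: [b1@3:R b3@4:L b2@7:R]
Beat 3 (R): throw ball1 h=3 -> lands@6:L; in-air after throw: [b3@4:L b1@6:L b2@7:R]
Beat 4 (L): throw ball3 h=7 -> lands@11:R; in-air after throw: [b1@6:L b2@7:R b3@11:R]
Beat 5 (R): throw ball4 h=3 -> lands@8:L; in-air after throw: [b1@6:L b2@7:R b4@8:L b3@11:R]
Beat 6 (L): throw ball1 h=3 -> lands@9:R; in-air after throw: [b2@7:R b4@8:L b1@9:R b3@11:R]
Beat 7 (R): throw ball2 h=6 -> lands@13:R; in-air after throw: [b4@8:L b1@9:R b3@11:R b2@13:R]
Beat 8 (L): throw ball4 h=2 -> lands@10:L; in-air after throw: [b1@9:R b4@10:L b3@11:R b2@13:R]
Beat 9 (R): throw ball1 h=3 -> lands@12:L; in-air after throw: [b4@10:L b3@11:R b1@12:L b2@13:R]
Beat 10 (L): throw ball4 h=7 -> lands@17:R; in-air after throw: [b3@11:R b1@12:L b2@13:R b4@17:R]
Ball 4: thrown@5 h=3 -> first land @8; rethrown@8 h=2 -> second land @10

Answer: 8 10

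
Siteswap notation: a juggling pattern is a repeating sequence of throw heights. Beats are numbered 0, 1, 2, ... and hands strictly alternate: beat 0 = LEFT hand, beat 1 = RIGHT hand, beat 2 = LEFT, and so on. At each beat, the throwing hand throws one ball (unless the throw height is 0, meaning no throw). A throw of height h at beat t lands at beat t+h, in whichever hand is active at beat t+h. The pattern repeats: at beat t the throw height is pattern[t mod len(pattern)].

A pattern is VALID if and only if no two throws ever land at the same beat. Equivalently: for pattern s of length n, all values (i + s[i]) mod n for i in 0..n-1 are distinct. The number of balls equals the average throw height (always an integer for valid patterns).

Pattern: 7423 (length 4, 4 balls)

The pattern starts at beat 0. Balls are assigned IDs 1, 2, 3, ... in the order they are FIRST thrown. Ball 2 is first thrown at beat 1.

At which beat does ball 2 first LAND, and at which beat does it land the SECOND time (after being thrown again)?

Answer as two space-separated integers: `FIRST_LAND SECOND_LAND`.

Beat 0 (L): throw ball1 h=7 -> lands@7:R; in-air after throw: [b1@7:R]
Beat 1 (R): throw ball2 h=4 -> lands@5:R; in-air after throw: [b2@5:R b1@7:R]
Beat 2 (L): throw ball3 h=2 -> lands@4:L; in-air after throw: [b3@4:L b2@5:R b1@7:R]
Beat 3 (R): throw ball4 h=3 -> lands@6:L; in-air after throw: [b3@4:L b2@5:R b4@6:L b1@7:R]
Beat 4 (L): throw ball3 h=7 -> lands@11:R; in-air after throw: [b2@5:R b4@6:L b1@7:R b3@11:R]
Beat 5 (R): throw ball2 h=4 -> lands@9:R; in-air after throw: [b4@6:L b1@7:R b2@9:R b3@11:R]
Beat 6 (L): throw ball4 h=2 -> lands@8:L; in-air after throw: [b1@7:R b4@8:L b2@9:R b3@11:R]
Beat 7 (R): throw ball1 h=3 -> lands@10:L; in-air after throw: [b4@8:L b2@9:R b1@10:L b3@11:R]
Beat 8 (L): throw ball4 h=7 -> lands@15:R; in-air after throw: [b2@9:R b1@10:L b3@11:R b4@15:R]
Beat 9 (R): throw ball2 h=4 -> lands@13:R; in-air after throw: [b1@10:L b3@11:R b2@13:R b4@15:R]
Ball 2: thrown@1 h=4 -> first land @5; rethrown@5 h=4 -> second land @9

Answer: 5 9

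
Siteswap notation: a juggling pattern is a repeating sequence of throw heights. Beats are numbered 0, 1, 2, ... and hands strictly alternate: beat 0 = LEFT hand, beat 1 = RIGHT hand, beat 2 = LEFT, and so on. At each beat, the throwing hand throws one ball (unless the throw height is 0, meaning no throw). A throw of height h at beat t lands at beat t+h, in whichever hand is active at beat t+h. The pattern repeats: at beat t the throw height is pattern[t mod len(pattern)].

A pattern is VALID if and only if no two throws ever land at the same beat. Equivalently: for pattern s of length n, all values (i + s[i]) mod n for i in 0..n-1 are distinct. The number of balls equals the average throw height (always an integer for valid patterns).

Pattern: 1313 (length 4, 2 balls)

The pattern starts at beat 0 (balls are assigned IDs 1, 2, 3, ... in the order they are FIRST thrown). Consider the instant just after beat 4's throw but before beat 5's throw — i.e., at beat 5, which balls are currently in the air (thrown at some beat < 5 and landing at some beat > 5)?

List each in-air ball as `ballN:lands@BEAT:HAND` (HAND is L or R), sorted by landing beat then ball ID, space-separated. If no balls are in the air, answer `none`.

Answer: ball2:lands@6:L

Derivation:
Beat 0 (L): throw ball1 h=1 -> lands@1:R; in-air after throw: [b1@1:R]
Beat 1 (R): throw ball1 h=3 -> lands@4:L; in-air after throw: [b1@4:L]
Beat 2 (L): throw ball2 h=1 -> lands@3:R; in-air after throw: [b2@3:R b1@4:L]
Beat 3 (R): throw ball2 h=3 -> lands@6:L; in-air after throw: [b1@4:L b2@6:L]
Beat 4 (L): throw ball1 h=1 -> lands@5:R; in-air after throw: [b1@5:R b2@6:L]
Beat 5 (R): throw ball1 h=3 -> lands@8:L; in-air after throw: [b2@6:L b1@8:L]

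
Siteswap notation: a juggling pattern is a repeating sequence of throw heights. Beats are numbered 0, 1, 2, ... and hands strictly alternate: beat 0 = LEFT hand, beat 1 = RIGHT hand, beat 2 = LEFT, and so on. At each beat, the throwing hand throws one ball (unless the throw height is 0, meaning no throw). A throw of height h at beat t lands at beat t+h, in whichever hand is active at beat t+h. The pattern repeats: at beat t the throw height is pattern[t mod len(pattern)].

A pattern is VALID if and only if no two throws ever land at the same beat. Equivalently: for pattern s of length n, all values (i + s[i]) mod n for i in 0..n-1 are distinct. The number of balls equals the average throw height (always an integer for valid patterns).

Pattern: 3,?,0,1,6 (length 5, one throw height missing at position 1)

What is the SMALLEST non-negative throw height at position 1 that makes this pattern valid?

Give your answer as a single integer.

Answer: 0

Derivation:
i=0: (0 + 3) mod 5 = 3
i=1: s[i]=? (unknown)
i=2: (2 + 0) mod 5 = 2
i=3: (3 + 1) mod 5 = 4
i=4: (4 + 6) mod 5 = 0
Known residues: [0, 2, 3, 4]; need a permutation of 0..4, so missing residue r = 1
Need (1 + s) mod 5 = 1; smallest s = (1 - 1) mod 5 = 0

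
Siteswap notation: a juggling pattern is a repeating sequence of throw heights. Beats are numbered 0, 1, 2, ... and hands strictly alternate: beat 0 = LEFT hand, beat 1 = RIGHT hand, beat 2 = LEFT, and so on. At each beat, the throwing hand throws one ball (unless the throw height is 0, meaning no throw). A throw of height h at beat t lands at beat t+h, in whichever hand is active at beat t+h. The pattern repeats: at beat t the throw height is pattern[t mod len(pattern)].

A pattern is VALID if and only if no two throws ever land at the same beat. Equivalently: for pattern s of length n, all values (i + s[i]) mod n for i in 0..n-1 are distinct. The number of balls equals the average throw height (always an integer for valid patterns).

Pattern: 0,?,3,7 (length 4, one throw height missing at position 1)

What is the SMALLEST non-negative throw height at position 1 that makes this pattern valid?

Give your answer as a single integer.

i=0: (0 + 0) mod 4 = 0
i=1: s[i]=? (unknown)
i=2: (2 + 3) mod 4 = 1
i=3: (3 + 7) mod 4 = 2
Known residues: [0, 1, 2]; need a permutation of 0..3, so missing residue r = 3
Need (1 + s) mod 4 = 3; smallest s = (3 - 1) mod 4 = 2

Answer: 2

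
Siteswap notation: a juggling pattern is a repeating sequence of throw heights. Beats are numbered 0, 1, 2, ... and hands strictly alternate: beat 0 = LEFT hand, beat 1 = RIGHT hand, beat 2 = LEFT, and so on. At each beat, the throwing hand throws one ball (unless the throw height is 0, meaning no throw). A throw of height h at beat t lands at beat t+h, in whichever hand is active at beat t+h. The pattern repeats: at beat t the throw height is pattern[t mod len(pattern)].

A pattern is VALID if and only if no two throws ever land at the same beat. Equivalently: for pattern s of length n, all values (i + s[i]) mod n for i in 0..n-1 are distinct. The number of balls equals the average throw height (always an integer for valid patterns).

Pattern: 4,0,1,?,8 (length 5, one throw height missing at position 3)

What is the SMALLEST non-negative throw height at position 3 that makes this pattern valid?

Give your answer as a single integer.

Answer: 2

Derivation:
i=0: (0 + 4) mod 5 = 4
i=1: (1 + 0) mod 5 = 1
i=2: (2 + 1) mod 5 = 3
i=3: s[i]=? (unknown)
i=4: (4 + 8) mod 5 = 2
Known residues: [1, 2, 3, 4]; need a permutation of 0..4, so missing residue r = 0
Need (3 + s) mod 5 = 0; smallest s = (0 - 3) mod 5 = 2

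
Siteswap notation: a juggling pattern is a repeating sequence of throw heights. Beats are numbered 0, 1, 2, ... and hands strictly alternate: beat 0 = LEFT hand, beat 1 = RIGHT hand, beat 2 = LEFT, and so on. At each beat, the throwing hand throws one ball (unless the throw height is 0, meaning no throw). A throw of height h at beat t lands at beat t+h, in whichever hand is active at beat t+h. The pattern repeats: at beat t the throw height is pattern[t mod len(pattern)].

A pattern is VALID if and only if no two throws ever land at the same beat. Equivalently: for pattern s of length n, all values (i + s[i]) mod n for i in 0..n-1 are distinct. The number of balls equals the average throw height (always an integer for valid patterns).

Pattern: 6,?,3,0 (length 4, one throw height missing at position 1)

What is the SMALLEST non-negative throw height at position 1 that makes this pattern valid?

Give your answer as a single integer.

i=0: (0 + 6) mod 4 = 2
i=1: s[i]=? (unknown)
i=2: (2 + 3) mod 4 = 1
i=3: (3 + 0) mod 4 = 3
Known residues: [1, 2, 3]; need a permutation of 0..3, so missing residue r = 0
Need (1 + s) mod 4 = 0; smallest s = (0 - 1) mod 4 = 3

Answer: 3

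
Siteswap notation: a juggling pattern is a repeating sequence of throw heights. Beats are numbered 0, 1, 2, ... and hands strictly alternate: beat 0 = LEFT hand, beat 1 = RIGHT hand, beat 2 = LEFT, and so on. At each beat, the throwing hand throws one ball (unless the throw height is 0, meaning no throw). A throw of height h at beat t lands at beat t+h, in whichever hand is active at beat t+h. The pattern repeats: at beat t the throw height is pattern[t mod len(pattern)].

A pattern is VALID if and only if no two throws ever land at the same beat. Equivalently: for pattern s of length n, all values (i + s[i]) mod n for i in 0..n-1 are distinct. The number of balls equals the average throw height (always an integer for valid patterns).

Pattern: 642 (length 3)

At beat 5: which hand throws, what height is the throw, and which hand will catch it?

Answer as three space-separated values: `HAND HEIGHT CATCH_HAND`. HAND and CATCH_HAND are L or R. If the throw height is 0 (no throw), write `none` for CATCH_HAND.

Beat 5: 5 mod 2 = 1, so hand = R
Throw height = pattern[5 mod 3] = pattern[2] = 2
Lands at beat 5+2=7, 7 mod 2 = 1, so catch hand = R

Answer: R 2 R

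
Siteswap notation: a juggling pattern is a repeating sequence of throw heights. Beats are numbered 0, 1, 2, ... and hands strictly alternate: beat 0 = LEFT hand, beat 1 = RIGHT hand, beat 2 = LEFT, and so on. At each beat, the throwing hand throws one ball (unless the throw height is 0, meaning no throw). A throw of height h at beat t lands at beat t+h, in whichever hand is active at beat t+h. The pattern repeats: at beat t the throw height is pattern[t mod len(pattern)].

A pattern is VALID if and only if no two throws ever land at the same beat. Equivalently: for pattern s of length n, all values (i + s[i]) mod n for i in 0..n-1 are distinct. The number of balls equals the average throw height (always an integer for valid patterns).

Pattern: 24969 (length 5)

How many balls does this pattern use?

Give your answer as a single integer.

Pattern = [2, 4, 9, 6, 9], length n = 5
  position 0: throw height = 2, running sum = 2
  position 1: throw height = 4, running sum = 6
  position 2: throw height = 9, running sum = 15
  position 3: throw height = 6, running sum = 21
  position 4: throw height = 9, running sum = 30
Total sum = 30; balls = sum / n = 30 / 5 = 6

Answer: 6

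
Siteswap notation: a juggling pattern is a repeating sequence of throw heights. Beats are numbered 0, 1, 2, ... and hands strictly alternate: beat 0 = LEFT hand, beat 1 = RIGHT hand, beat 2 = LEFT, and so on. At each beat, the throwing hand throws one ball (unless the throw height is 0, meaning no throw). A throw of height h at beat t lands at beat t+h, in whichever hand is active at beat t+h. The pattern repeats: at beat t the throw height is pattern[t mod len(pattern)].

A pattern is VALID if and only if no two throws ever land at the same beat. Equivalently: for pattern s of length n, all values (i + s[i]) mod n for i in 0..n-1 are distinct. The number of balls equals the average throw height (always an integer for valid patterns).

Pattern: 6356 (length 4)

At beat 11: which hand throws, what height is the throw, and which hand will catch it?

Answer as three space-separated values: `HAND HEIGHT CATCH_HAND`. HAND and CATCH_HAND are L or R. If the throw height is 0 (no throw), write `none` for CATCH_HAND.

Beat 11: 11 mod 2 = 1, so hand = R
Throw height = pattern[11 mod 4] = pattern[3] = 6
Lands at beat 11+6=17, 17 mod 2 = 1, so catch hand = R

Answer: R 6 R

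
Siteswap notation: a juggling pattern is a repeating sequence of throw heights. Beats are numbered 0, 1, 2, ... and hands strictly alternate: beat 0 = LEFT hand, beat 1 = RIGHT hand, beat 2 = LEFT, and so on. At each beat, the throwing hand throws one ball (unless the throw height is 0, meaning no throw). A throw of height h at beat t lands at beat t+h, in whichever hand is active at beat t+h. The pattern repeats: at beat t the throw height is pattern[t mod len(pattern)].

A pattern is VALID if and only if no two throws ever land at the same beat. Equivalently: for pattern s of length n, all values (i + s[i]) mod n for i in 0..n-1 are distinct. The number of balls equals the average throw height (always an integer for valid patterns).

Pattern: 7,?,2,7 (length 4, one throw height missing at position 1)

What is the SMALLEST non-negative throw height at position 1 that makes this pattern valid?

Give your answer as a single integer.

i=0: (0 + 7) mod 4 = 3
i=1: s[i]=? (unknown)
i=2: (2 + 2) mod 4 = 0
i=3: (3 + 7) mod 4 = 2
Known residues: [0, 2, 3]; need a permutation of 0..3, so missing residue r = 1
Need (1 + s) mod 4 = 1; smallest s = (1 - 1) mod 4 = 0

Answer: 0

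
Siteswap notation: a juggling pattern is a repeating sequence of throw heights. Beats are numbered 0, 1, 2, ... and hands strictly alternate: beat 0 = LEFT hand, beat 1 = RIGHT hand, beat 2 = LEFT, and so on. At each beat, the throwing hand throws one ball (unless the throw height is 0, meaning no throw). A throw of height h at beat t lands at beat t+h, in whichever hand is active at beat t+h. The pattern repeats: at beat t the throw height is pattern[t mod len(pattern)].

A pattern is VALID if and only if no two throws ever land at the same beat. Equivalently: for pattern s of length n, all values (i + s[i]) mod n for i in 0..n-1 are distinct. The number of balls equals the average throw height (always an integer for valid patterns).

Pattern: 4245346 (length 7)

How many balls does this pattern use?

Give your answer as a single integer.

Answer: 4

Derivation:
Pattern = [4, 2, 4, 5, 3, 4, 6], length n = 7
  position 0: throw height = 4, running sum = 4
  position 1: throw height = 2, running sum = 6
  position 2: throw height = 4, running sum = 10
  position 3: throw height = 5, running sum = 15
  position 4: throw height = 3, running sum = 18
  position 5: throw height = 4, running sum = 22
  position 6: throw height = 6, running sum = 28
Total sum = 28; balls = sum / n = 28 / 7 = 4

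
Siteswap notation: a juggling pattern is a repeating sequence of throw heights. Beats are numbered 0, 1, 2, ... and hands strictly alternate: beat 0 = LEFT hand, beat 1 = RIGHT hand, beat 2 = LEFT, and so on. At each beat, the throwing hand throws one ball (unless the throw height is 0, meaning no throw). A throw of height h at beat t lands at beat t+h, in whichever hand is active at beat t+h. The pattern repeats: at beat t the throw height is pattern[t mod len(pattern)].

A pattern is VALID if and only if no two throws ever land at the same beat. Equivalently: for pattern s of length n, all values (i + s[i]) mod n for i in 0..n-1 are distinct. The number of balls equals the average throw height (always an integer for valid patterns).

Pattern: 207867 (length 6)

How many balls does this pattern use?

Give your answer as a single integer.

Answer: 5

Derivation:
Pattern = [2, 0, 7, 8, 6, 7], length n = 6
  position 0: throw height = 2, running sum = 2
  position 1: throw height = 0, running sum = 2
  position 2: throw height = 7, running sum = 9
  position 3: throw height = 8, running sum = 17
  position 4: throw height = 6, running sum = 23
  position 5: throw height = 7, running sum = 30
Total sum = 30; balls = sum / n = 30 / 6 = 5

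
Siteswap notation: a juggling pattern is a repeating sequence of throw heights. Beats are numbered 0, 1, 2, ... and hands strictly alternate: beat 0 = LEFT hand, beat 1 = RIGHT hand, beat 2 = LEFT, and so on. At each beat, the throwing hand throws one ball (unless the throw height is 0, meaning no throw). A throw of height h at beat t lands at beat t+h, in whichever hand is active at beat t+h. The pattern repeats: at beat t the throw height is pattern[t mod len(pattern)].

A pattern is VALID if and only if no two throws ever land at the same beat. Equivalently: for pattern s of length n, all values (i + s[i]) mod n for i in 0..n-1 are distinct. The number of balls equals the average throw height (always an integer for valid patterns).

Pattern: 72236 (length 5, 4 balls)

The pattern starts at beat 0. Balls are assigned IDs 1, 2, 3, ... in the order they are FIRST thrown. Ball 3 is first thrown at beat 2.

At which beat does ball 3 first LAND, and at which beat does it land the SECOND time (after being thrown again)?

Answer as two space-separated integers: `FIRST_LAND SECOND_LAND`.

Answer: 4 10

Derivation:
Beat 0 (L): throw ball1 h=7 -> lands@7:R; in-air after throw: [b1@7:R]
Beat 1 (R): throw ball2 h=2 -> lands@3:R; in-air after throw: [b2@3:R b1@7:R]
Beat 2 (L): throw ball3 h=2 -> lands@4:L; in-air after throw: [b2@3:R b3@4:L b1@7:R]
Beat 3 (R): throw ball2 h=3 -> lands@6:L; in-air after throw: [b3@4:L b2@6:L b1@7:R]
Beat 4 (L): throw ball3 h=6 -> lands@10:L; in-air after throw: [b2@6:L b1@7:R b3@10:L]
Beat 5 (R): throw ball4 h=7 -> lands@12:L; in-air after throw: [b2@6:L b1@7:R b3@10:L b4@12:L]
Beat 6 (L): throw ball2 h=2 -> lands@8:L; in-air after throw: [b1@7:R b2@8:L b3@10:L b4@12:L]
Beat 7 (R): throw ball1 h=2 -> lands@9:R; in-air after throw: [b2@8:L b1@9:R b3@10:L b4@12:L]
Beat 8 (L): throw ball2 h=3 -> lands@11:R; in-air after throw: [b1@9:R b3@10:L b2@11:R b4@12:L]
Beat 9 (R): throw ball1 h=6 -> lands@15:R; in-air after throw: [b3@10:L b2@11:R b4@12:L b1@15:R]
Beat 10 (L): throw ball3 h=7 -> lands@17:R; in-air after throw: [b2@11:R b4@12:L b1@15:R b3@17:R]
Ball 3: thrown@2 h=2 -> first land @4; rethrown@4 h=6 -> second land @10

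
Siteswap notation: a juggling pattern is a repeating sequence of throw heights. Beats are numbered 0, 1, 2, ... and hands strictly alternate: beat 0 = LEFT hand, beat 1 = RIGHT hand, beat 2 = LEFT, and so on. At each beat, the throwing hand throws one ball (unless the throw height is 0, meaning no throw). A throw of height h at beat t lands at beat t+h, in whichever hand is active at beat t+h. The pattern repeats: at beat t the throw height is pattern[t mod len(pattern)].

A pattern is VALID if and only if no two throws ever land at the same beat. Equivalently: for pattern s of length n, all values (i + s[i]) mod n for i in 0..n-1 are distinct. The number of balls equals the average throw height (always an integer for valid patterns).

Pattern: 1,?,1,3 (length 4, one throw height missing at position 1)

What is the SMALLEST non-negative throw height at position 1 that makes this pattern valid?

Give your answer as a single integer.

Answer: 3

Derivation:
i=0: (0 + 1) mod 4 = 1
i=1: s[i]=? (unknown)
i=2: (2 + 1) mod 4 = 3
i=3: (3 + 3) mod 4 = 2
Known residues: [1, 2, 3]; need a permutation of 0..3, so missing residue r = 0
Need (1 + s) mod 4 = 0; smallest s = (0 - 1) mod 4 = 3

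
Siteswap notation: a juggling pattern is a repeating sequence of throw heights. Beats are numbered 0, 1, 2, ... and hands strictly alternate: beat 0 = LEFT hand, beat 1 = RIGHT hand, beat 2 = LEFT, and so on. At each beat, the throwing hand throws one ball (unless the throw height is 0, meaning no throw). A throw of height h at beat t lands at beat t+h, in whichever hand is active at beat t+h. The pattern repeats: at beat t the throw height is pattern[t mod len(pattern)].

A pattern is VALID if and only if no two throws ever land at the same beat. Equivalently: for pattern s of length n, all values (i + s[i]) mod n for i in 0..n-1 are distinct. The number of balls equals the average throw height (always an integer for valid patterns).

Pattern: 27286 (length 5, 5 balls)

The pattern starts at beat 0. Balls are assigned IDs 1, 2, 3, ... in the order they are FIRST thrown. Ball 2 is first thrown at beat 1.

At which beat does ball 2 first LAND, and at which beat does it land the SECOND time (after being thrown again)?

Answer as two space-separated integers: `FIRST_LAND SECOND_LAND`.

Answer: 8 16

Derivation:
Beat 0 (L): throw ball1 h=2 -> lands@2:L; in-air after throw: [b1@2:L]
Beat 1 (R): throw ball2 h=7 -> lands@8:L; in-air after throw: [b1@2:L b2@8:L]
Beat 2 (L): throw ball1 h=2 -> lands@4:L; in-air after throw: [b1@4:L b2@8:L]
Beat 3 (R): throw ball3 h=8 -> lands@11:R; in-air after throw: [b1@4:L b2@8:L b3@11:R]
Beat 4 (L): throw ball1 h=6 -> lands@10:L; in-air after throw: [b2@8:L b1@10:L b3@11:R]
Beat 5 (R): throw ball4 h=2 -> lands@7:R; in-air after throw: [b4@7:R b2@8:L b1@10:L b3@11:R]
Beat 6 (L): throw ball5 h=7 -> lands@13:R; in-air after throw: [b4@7:R b2@8:L b1@10:L b3@11:R b5@13:R]
Beat 7 (R): throw ball4 h=2 -> lands@9:R; in-air after throw: [b2@8:L b4@9:R b1@10:L b3@11:R b5@13:R]
Beat 8 (L): throw ball2 h=8 -> lands@16:L; in-air after throw: [b4@9:R b1@10:L b3@11:R b5@13:R b2@16:L]
Beat 9 (R): throw ball4 h=6 -> lands@15:R; in-air after throw: [b1@10:L b3@11:R b5@13:R b4@15:R b2@16:L]
Beat 10 (L): throw ball1 h=2 -> lands@12:L; in-air after throw: [b3@11:R b1@12:L b5@13:R b4@15:R b2@16:L]
Beat 11 (R): throw ball3 h=7 -> lands@18:L; in-air after throw: [b1@12:L b5@13:R b4@15:R b2@16:L b3@18:L]
Beat 12 (L): throw ball1 h=2 -> lands@14:L; in-air after throw: [b5@13:R b1@14:L b4@15:R b2@16:L b3@18:L]
Beat 13 (R): throw ball5 h=8 -> lands@21:R; in-air after throw: [b1@14:L b4@15:R b2@16:L b3@18:L b5@21:R]
Ball 2: thrown@1 h=7 -> first land @8; rethrown@8 h=8 -> second land @16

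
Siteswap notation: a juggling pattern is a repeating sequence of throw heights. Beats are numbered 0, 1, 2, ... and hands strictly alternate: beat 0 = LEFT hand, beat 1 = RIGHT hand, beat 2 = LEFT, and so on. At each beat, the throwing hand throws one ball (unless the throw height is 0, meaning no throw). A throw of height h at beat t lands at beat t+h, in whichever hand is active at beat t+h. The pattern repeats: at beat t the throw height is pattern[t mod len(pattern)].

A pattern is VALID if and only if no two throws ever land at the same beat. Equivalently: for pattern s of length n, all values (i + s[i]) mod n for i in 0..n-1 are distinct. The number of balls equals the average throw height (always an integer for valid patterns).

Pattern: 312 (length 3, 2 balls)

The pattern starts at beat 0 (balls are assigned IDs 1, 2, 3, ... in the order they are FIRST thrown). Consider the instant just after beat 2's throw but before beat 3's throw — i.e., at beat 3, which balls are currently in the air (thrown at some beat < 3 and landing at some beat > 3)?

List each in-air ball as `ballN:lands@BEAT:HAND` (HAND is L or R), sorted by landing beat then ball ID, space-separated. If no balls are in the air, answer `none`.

Answer: ball2:lands@4:L

Derivation:
Beat 0 (L): throw ball1 h=3 -> lands@3:R; in-air after throw: [b1@3:R]
Beat 1 (R): throw ball2 h=1 -> lands@2:L; in-air after throw: [b2@2:L b1@3:R]
Beat 2 (L): throw ball2 h=2 -> lands@4:L; in-air after throw: [b1@3:R b2@4:L]
Beat 3 (R): throw ball1 h=3 -> lands@6:L; in-air after throw: [b2@4:L b1@6:L]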